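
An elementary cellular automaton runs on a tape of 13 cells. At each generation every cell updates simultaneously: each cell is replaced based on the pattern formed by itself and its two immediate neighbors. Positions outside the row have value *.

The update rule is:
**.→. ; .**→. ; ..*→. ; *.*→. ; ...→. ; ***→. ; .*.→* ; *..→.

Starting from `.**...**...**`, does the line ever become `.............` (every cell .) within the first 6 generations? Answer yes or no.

generation 1: .............
all cells are . at generation 1

yes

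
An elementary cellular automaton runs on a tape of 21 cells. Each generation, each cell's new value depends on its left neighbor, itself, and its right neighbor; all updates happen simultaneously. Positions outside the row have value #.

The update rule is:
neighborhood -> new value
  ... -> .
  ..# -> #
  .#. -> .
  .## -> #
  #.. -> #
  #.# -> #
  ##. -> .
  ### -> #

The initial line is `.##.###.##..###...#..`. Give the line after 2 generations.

##.###.##.####.#.#.##
#.###.##.####.#.#.###

#.###.##.####.#.#.###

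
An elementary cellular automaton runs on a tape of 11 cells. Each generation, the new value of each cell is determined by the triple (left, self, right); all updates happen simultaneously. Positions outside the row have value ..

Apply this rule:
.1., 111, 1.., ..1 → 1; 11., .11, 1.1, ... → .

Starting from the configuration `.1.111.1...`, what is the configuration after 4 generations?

11..1...11.

generation 1: 11..1..11..
generation 2: ..11111..1.
generation 3: .1.111.1111
generation 4: 11..1...11.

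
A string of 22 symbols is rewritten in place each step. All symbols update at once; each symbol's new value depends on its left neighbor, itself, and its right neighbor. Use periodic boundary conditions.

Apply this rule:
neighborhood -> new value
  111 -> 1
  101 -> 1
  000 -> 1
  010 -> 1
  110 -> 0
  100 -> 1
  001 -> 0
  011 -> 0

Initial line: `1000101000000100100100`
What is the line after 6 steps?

1001010100111110100100

1110111111110110110110
0101011111101001001001
1111101111011101101101
1111010110101010010010
0110111001111111011011
1001010100111110100100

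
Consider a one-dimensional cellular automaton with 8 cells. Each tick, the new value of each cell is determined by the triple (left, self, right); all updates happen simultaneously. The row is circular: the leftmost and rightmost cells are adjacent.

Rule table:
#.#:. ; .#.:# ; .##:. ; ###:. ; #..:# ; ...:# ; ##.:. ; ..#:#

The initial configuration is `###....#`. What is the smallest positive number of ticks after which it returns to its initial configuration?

2

...####.
###....#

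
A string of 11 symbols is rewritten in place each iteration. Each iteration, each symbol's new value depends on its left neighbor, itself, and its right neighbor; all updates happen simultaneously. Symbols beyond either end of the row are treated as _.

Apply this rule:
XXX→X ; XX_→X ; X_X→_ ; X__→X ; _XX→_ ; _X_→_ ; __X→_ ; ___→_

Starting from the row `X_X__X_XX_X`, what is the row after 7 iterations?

___X____X__
____X____X_
_____X____X
______X____
_______X___
________X__
_________X_

_________X_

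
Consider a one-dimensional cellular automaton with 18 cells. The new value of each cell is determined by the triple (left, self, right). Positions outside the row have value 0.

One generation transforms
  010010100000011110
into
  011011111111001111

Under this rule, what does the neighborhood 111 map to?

At position 14 the neighborhood is 111; the next row has 1 there.

1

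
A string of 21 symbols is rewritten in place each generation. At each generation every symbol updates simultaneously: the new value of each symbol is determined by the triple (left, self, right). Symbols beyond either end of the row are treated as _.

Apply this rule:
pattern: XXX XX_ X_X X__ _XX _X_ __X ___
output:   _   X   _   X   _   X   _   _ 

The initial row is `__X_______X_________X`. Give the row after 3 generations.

__XX______XX________X
___XX______XX_______X
____XX______XX______X

____XX______XX______X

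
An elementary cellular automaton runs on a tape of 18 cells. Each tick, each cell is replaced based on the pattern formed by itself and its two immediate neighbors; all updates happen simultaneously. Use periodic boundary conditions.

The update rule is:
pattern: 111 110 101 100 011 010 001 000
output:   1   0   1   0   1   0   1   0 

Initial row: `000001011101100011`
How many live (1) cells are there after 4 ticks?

8

000010111011000110
000101110110001100
001011101100011000
010111011000110000
count of 1: 8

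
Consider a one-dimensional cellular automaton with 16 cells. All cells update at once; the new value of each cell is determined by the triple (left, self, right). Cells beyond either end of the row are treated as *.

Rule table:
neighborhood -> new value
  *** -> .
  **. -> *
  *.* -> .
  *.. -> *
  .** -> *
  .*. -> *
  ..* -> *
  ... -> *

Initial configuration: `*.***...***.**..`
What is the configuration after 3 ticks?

*.*.*****.*.****
*.*.*...*.*.*...
*.*.*****.*.****

*.*.*****.*.****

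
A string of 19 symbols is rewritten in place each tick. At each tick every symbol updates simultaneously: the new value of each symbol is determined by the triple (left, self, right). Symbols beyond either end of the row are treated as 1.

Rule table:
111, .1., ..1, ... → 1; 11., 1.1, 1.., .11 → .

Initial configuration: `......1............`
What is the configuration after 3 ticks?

.1.11..11.111111111

.111111.11111111111
..1111...1111111111
.1.11..11.111111111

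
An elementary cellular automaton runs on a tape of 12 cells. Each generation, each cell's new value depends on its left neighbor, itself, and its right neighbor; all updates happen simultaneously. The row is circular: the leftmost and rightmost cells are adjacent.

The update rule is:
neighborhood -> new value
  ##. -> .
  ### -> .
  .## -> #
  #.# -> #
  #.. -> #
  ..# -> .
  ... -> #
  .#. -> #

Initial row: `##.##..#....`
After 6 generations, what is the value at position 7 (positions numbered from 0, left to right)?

#

#.##.#.####.
###.####...#
...##...##.#
##.#.##.#.##
..####.####.
#.#...##...#
position 7 holds #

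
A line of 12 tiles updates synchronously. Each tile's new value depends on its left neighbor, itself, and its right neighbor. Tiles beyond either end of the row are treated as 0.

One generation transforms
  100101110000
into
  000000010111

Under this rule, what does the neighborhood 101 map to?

At position 4 the neighborhood is 101; the next row has 0 there.

0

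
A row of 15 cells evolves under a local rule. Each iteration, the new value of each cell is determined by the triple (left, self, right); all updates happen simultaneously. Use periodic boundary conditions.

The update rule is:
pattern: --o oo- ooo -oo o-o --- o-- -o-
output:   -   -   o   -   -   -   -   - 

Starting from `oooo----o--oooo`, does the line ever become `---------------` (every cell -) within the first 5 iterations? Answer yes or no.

ooo---------ooo
oo-----------oo
o-------------o
---------------
all cells are - at iteration 4

yes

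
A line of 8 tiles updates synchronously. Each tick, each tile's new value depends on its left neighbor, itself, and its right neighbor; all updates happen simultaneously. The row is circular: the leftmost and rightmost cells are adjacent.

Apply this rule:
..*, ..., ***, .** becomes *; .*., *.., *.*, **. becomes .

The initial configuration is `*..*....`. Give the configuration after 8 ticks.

..*..***
.*..***.
*..***..
..***..*
.***..*.
***..*..
**..*..*
*..*..**

*..*..**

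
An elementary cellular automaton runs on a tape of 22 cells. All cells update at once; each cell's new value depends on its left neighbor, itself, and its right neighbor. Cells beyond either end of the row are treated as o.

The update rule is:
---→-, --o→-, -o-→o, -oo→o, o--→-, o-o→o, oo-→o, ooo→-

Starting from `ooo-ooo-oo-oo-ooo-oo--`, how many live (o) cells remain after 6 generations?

--ooo-ooooooooo-oooo--
--o-ooo-------ooo--o--
--ooo-o-------o-o--o--
--o-ooo-------ooo--o--  (repeats generation 2; period 2)
generation 6: --o-ooo-------ooo--o--
count of o: 8

8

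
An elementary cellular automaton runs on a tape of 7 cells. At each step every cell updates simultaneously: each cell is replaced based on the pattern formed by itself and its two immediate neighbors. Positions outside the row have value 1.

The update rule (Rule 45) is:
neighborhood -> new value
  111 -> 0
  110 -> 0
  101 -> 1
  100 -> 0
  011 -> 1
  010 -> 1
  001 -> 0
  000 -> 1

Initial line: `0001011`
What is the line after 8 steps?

1111000

step 1: 0101110
step 2: 1111001
step 3: 0000001
step 4: 0111101
step 5: 1100011
step 6: 0001010
step 7: 0101111
step 8: 1111000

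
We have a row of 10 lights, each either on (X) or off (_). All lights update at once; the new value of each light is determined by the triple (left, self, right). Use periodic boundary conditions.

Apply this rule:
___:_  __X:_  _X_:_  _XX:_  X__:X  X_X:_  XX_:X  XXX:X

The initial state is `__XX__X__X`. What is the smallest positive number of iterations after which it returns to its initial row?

10

X__XX__X__
_X__XX__X_
__X__XX__X
X__X__XX__
_X__X__XX_
__X__X__XX
X__X__X__X
XX__X__X__
_XX__X__X_
__XX__X__X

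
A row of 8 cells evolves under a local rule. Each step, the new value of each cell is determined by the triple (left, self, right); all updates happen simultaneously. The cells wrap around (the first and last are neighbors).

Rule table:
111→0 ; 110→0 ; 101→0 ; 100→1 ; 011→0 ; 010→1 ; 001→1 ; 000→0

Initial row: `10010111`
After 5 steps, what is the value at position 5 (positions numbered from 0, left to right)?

0

01110000
10001000
11011101
00000000
00000000
position 5 holds 0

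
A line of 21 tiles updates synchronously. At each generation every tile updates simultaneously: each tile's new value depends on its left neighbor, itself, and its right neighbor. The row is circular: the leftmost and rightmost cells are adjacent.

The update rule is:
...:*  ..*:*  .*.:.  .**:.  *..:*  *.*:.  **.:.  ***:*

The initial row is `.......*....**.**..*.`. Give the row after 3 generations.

.****.***....***.****

*******.****.....**.*
******...**.*****....
.****.***....***.****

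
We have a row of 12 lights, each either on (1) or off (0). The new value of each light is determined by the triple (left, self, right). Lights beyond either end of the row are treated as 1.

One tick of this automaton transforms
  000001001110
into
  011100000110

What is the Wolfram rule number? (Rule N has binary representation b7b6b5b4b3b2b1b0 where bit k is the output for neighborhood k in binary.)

193

position 9: 111 → 1  (bit 7 = 1)
position 10: 110 → 1  (bit 6 = 1)
position 11: 101 → 0  (bit 5 = 0)
position 0: 100 → 0  (bit 4 = 0)
position 8: 011 → 0  (bit 3 = 0)
position 5: 010 → 0  (bit 2 = 0)
position 4: 001 → 0  (bit 1 = 0)
position 1: 000 → 1  (bit 0 = 1)
bits b7..b0 = 11000001 = 193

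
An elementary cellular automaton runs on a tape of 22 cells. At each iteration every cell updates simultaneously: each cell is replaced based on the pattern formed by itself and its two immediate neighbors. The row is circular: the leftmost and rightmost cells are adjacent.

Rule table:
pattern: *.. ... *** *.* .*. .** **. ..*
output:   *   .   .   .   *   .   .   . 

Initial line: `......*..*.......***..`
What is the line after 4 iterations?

......**.**.........*.
...........*........**
*..........**.........
**...........*........

**...........*........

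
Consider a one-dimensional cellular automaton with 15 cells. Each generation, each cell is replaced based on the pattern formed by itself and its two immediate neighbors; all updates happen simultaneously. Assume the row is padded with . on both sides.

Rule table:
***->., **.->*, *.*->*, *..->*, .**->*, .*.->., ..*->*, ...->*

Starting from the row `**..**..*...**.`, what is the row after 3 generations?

.*******.*****.

generation 1: ********.******
generation 2: *......***....*
generation 3: .*******.*****.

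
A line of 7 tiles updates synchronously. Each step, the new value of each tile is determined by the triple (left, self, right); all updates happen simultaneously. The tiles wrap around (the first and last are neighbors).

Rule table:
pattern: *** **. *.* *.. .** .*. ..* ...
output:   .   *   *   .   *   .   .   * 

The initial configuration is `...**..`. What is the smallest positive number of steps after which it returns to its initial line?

14

step 1: **.**.*
step 2: .******
step 3: **....*
step 4: .*.**.*
step 5: *.****.
step 6: .**..**
step 7: ***..**
step 8: ..*..*.
step 9: *......
step 10: ..****.
step 11: *.*..*.
step 12: .*....*
step 13: *..**..
step 14: ...**..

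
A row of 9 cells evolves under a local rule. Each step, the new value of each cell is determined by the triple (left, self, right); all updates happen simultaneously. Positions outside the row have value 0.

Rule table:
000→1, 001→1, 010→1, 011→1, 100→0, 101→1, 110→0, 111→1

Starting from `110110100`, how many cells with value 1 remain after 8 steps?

step 1: 101101101
step 2: 111011011
step 3: 110110110
step 4: 101101100
step 5: 111011001
step 6: 110110011
step 7: 101100110
step 8: 111001100
count of 1: 5

5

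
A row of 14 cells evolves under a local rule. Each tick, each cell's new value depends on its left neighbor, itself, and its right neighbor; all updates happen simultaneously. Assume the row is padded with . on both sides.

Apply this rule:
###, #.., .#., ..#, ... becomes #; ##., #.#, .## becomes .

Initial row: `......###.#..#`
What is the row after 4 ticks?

#.......######

tick 1: ######.#..####
tick 2: .####..###.##.
tick 3: #.##.##.#....#
tick 4: #.......######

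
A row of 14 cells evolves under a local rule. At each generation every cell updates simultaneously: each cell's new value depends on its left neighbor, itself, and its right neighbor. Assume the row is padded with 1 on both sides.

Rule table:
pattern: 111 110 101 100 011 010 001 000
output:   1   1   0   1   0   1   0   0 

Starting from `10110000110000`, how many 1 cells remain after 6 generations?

9

10011000011000
11001100001100
11100110000110
11110011000010
11111001100010
11111100110010
count of 1: 9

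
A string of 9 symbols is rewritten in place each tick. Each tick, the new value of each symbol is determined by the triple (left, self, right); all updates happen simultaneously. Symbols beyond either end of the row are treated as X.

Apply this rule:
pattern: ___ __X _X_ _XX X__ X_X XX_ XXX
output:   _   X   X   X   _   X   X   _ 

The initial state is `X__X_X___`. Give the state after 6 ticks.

tick 1: X_XXXX__X
tick 2: XXX__X_XX
tick 3: __X_XXXX_
tick 4: _XXXX__XX
tick 5: XX__X_XX_
tick 6: _X_XXXXXX

_X_XXXXXX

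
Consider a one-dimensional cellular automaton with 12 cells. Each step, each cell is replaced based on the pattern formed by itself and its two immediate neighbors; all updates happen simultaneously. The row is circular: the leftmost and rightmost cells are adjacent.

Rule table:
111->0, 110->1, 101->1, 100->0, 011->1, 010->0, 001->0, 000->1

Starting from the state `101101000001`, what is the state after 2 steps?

111110011101
000010010111

000010010111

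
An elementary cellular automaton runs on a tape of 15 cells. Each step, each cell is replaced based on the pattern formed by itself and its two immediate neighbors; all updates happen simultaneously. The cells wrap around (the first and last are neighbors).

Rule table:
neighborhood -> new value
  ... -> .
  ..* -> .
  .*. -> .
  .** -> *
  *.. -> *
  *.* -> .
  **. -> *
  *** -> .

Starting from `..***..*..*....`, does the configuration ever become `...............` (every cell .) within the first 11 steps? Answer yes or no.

no

step 1: ..*.**..*..*...
step 2: ....***..*..*..
step 3: ....*.**..*..*.
step 4: ......***..*..*
step 5: *.....*.**..*..
step 6: .*......***..*.
step 7: ..*.....*.**..*
step 8: *..*......***..
step 9: .*..*.....*.**.
step 10: ..*..*......***
step 11: *..*..*.....*.*
step 11 is *..*..*.....*.*, still not uniform .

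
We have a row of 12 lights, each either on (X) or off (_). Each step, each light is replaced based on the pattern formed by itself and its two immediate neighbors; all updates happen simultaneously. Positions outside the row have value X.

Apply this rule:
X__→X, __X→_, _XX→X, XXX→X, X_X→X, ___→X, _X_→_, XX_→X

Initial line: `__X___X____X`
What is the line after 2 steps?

step 1: X__XX__XXX_X
step 2: XX_XXX_XXXXX

XX_XXX_XXXXX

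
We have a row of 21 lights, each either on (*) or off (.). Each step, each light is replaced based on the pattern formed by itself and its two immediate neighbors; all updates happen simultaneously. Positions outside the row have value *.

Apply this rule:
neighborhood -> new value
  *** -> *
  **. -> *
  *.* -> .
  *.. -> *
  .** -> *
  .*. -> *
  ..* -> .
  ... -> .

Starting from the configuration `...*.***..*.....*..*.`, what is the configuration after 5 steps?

**.*.****.*****.**.*.

*..*.****.**....**.*.
**.*.****.***...**.*.
**.*.****.****..**.*.
**.*.****.*****.**.*.
**.*.****.*****.**.*.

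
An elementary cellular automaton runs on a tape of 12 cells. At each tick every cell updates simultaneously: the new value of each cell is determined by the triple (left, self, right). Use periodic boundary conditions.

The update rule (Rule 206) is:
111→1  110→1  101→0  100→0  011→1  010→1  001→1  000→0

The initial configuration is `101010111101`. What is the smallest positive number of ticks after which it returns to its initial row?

tick 1: 101010111101

1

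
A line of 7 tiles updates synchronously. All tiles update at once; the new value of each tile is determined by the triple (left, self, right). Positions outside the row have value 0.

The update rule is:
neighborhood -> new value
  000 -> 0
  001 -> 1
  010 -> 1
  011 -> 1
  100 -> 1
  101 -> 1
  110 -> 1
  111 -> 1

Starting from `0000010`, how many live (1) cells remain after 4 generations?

6

0000111
0001111
0011111
0111111
count of 1: 6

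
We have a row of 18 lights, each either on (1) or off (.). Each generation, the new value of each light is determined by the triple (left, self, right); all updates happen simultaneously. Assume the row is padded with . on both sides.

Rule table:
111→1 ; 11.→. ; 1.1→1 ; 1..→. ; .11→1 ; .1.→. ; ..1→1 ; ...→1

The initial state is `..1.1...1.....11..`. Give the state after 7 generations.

11.1..11..11111..1
1.1..11..11111..1.
.1..11..11111..1..
1..11..11111..1..1
..11..11111..1..1.
111..11111..1..1..
11..11111..1..1..1

11..11111..1..1..1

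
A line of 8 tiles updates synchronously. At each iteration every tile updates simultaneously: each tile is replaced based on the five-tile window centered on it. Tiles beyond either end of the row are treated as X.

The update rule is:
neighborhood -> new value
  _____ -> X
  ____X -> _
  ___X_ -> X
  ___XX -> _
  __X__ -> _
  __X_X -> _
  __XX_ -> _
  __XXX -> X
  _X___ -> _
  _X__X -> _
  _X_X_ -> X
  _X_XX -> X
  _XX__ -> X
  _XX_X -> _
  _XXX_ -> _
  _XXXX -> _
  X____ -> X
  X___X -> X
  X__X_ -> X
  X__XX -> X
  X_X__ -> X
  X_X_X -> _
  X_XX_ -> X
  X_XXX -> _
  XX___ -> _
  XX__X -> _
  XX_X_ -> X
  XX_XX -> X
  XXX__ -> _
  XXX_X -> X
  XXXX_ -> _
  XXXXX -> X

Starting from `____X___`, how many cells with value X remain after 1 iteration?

3

_X_X__X_
count of X: 3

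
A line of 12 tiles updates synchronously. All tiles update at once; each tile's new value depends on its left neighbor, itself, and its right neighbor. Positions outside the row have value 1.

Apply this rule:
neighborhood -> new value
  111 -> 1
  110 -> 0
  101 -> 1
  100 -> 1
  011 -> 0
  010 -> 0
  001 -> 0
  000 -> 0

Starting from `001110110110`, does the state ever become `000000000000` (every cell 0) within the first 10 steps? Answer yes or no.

no

100101001001
010010100100
101001010010
010100101001
101010010100
010101001010
101010100101
010101010010
101010101001
010101010100
step 10 is 010101010100, still not uniform 0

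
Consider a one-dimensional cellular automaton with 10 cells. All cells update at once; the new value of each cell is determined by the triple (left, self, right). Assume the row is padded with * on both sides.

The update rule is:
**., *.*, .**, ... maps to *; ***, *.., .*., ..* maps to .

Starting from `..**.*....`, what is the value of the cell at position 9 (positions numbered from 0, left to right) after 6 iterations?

..***..**.
..*.*..***
...*...*..
.*...*....
*..*...**.
*....*.***
position 9 holds *

*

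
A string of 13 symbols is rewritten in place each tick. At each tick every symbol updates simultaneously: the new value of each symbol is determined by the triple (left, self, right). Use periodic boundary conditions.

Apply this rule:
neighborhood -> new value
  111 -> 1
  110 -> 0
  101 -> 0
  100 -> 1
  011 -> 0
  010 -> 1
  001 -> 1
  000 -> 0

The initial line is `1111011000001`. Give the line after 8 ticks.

1110000100010
0101001110110
1101110100001
1000100110010
1101111001110
0000110110100
0001000000110
0011100001001

0011100001001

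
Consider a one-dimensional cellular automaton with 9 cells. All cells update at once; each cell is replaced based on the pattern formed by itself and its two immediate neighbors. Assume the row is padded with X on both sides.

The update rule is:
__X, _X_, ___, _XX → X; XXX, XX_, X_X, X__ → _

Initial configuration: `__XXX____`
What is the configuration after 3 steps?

_X_XX___X

step 1: _XX___XXX
step 2: _X__XXX__
step 3: _X_XX___X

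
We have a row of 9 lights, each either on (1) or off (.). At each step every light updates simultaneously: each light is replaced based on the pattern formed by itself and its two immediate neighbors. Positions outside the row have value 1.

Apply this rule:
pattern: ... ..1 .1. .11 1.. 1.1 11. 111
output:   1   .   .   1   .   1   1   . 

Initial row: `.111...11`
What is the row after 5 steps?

11.1.1.1.
.11.1.1.1
1111.1.11
...11.11.
.1.111111

.1.111111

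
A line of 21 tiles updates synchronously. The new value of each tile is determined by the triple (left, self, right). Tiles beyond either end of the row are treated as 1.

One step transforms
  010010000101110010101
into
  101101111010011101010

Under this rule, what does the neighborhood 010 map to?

0

At position 1 the neighborhood is 010; the next row has 0 there.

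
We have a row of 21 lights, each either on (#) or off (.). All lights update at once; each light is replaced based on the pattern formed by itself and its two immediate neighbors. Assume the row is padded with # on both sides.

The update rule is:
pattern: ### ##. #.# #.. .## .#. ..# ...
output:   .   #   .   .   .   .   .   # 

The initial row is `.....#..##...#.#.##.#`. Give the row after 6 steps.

...#.....#.##....#.#.

step 1: .###.....#.#......#..
step 2: ...#.###.....####....
step 3: .#.....#.###....#.##.
step 4: ...###.....#.##....#.
step 5: .#...#.###....#.##...
step 6: ...#.....#.##....#.#.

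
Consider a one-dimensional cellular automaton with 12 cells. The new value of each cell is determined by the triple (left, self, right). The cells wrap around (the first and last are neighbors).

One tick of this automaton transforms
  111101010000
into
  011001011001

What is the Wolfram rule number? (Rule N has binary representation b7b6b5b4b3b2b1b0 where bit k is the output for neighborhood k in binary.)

position 1: 111 → 1  (bit 7 = 1)
position 3: 110 → 0  (bit 6 = 0)
position 4: 101 → 0  (bit 5 = 0)
position 8: 100 → 1  (bit 4 = 1)
position 0: 011 → 0  (bit 3 = 0)
position 5: 010 → 1  (bit 2 = 1)
position 11: 001 → 1  (bit 1 = 1)
position 9: 000 → 0  (bit 0 = 0)
bits b7..b0 = 10010110 = 150

150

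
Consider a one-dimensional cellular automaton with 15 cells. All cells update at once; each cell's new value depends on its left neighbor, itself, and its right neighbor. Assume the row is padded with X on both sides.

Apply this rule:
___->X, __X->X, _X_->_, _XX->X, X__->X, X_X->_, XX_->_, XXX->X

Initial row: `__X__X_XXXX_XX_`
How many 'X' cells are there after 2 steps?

XX_XX__XXX__X__
X__X_XXXX_XX_XX
count of X: 10

10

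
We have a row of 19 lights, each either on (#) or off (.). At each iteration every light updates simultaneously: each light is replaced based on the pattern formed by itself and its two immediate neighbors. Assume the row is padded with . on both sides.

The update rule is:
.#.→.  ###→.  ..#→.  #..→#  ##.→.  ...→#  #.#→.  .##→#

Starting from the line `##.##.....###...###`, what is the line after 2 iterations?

#..#.####.#..##.#..
.#...#.....#.#...##

.#...#.....#.#...##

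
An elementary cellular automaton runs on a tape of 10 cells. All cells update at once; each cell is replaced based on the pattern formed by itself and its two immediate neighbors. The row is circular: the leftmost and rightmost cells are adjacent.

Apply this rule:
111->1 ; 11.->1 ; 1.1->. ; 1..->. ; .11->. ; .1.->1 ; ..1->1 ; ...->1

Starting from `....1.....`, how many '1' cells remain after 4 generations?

11111.1111
11111..111
11111.1.11
11111.1..1
count of 1: 7

7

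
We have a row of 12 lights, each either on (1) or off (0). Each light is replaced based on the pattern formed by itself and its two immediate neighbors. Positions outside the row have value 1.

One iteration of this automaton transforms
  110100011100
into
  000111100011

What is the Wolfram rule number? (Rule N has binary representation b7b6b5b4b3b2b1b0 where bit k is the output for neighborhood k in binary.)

position 0: 111 → 0  (bit 7 = 0)
position 1: 110 → 0  (bit 6 = 0)
position 2: 101 → 0  (bit 5 = 0)
position 4: 100 → 1  (bit 4 = 1)
position 7: 011 → 0  (bit 3 = 0)
position 3: 010 → 1  (bit 2 = 1)
position 6: 001 → 1  (bit 1 = 1)
position 5: 000 → 1  (bit 0 = 1)
bits b7..b0 = 00010111 = 23

23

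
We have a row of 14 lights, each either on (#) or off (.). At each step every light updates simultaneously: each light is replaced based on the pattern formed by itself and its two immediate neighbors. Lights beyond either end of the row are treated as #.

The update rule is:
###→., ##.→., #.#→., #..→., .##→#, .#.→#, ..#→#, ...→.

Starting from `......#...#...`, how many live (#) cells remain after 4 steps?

6

.....##..##..#
....##..##..##
...##..##..##.
..##..##..##..
count of #: 6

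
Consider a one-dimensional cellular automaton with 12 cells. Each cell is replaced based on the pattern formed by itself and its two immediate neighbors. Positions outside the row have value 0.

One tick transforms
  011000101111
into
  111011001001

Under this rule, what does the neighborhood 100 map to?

0

At position 3 the neighborhood is 100; the next row has 0 there.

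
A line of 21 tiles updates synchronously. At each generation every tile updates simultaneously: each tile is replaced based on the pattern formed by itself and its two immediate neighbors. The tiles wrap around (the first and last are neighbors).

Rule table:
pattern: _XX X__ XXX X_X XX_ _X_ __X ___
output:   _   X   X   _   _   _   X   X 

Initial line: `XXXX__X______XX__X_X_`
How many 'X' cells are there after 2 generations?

11

_XX_XX_XXXXXX__XX____
X_______XXXX_XX__XXXX
count of X: 11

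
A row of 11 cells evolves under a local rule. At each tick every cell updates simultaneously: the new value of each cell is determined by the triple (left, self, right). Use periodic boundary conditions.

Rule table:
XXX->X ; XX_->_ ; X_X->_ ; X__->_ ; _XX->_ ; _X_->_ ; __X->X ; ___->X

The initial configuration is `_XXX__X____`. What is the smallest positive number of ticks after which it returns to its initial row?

tick 1: X_X__X__XXX
tick 2: ____X__X_XX
tick 3: _XXX__X____

3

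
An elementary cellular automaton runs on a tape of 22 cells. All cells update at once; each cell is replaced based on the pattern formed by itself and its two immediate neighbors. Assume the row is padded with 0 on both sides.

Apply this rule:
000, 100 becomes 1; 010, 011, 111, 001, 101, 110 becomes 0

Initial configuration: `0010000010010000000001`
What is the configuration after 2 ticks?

1001111001001111111100
0100000100100000000011

0100000100100000000011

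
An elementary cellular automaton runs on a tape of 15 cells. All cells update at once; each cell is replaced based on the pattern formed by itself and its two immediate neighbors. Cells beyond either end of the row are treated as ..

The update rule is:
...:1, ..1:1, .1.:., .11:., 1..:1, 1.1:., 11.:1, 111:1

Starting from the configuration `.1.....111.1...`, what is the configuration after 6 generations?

...11..1111..11

generation 1: 1.11111.11..111
generation 2: ...1111..111.11
generation 3: 111.11111.11..1
generation 4: .11..1111..111.
generation 5: 1.111.11111.111
generation 6: ...11..1111..11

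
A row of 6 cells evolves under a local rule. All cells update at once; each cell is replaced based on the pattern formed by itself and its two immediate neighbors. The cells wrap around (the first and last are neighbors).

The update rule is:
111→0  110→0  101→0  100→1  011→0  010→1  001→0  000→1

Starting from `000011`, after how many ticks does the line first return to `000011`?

12

111000
000110
110001
001100
100011
011000
000111
110000
001110
100001
011100
000011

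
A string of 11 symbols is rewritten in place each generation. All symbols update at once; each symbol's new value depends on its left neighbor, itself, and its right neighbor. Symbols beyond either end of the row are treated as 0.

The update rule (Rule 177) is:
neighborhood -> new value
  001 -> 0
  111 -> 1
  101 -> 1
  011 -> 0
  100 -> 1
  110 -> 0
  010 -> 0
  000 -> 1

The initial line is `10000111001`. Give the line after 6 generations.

10010010111

01110010100
00101001011
10010100100
01001010011
00100101000
10010010111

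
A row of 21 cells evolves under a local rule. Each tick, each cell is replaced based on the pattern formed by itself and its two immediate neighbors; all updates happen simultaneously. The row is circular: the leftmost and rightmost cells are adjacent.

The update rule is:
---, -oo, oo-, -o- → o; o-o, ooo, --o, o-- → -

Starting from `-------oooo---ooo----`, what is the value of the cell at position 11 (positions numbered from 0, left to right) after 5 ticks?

-

oooooo-o--o-o-o-o-ooo
-----o-o--o-o-o-o-o--
oooo-o-o--o-o-o-o-o-o
---o-o-o--o-o-o-o-o-o
-o-o-o-o--o-o-o-o-o-o
position 11 holds -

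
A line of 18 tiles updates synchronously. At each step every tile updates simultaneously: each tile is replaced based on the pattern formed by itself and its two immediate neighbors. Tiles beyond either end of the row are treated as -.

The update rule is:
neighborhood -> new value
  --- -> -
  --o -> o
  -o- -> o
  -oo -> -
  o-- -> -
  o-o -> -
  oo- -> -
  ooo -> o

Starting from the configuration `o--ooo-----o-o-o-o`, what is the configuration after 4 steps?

o-o-o-----oo-o-o-o
o-o-o----o---o-o-o
o-o-o---oo--oo-o-o
o-o-o--o---o---o-o

o-o-o--o---o---o-o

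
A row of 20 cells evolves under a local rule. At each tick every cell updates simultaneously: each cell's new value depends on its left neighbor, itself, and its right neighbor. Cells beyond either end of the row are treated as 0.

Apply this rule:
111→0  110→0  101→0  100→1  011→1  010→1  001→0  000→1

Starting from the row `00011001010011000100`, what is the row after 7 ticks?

tick 1: 11010101011010110111
tick 2: 10010101010010100100
tick 3: 11010101011010110111  (repeats tick 1; period 2)
tick 7: 11010101011010110111

11010101011010110111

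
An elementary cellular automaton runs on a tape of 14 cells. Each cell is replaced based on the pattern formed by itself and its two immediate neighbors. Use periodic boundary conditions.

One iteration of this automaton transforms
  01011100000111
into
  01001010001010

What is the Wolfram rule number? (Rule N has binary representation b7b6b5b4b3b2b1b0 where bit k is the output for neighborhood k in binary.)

position 4: 111 → 1  (bit 7 = 1)
position 5: 110 → 0  (bit 6 = 0)
position 0: 101 → 0  (bit 5 = 0)
position 6: 100 → 1  (bit 4 = 1)
position 3: 011 → 0  (bit 3 = 0)
position 1: 010 → 1  (bit 2 = 1)
position 10: 001 → 1  (bit 1 = 1)
position 7: 000 → 0  (bit 0 = 0)
bits b7..b0 = 10010110 = 150

150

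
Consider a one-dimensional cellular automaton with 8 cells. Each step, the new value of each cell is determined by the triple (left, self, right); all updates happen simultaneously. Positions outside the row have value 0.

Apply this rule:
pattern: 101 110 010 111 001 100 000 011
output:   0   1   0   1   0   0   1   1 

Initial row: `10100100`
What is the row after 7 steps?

00000001
11111100
11111101
11111100  (repeats step 2; period 2)
step 7: 11111101

11111101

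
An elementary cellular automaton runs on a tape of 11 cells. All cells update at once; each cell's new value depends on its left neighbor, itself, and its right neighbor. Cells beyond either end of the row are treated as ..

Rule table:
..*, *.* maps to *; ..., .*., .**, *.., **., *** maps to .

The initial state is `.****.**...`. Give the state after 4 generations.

generation 1: *....*.....
generation 2: ....*......
generation 3: ...*.......
generation 4: ..*........

..*........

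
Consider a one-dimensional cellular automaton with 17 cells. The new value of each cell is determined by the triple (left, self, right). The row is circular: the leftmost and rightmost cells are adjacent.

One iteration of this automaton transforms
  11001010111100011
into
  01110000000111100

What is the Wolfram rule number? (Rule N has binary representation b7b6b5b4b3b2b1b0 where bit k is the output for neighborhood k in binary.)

position 0: 111 → 0  (bit 7 = 0)
position 1: 110 → 1  (bit 6 = 1)
position 5: 101 → 0  (bit 5 = 0)
position 2: 100 → 1  (bit 4 = 1)
position 8: 011 → 0  (bit 3 = 0)
position 4: 010 → 0  (bit 2 = 0)
position 3: 001 → 1  (bit 1 = 1)
position 13: 000 → 1  (bit 0 = 1)
bits b7..b0 = 01010011 = 83

83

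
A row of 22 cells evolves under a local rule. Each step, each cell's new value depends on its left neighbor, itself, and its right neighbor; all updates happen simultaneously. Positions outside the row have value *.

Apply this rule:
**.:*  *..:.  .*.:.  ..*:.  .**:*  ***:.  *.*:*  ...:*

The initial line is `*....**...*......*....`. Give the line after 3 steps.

*.**.**.*...****...**.
********..*.*..*.*.***
.......*...*....*.**..

.......*...*....*.**..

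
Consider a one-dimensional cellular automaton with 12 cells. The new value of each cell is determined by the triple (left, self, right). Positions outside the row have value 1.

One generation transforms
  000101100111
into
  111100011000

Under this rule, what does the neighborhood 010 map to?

1

At position 3 the neighborhood is 010; the next row has 1 there.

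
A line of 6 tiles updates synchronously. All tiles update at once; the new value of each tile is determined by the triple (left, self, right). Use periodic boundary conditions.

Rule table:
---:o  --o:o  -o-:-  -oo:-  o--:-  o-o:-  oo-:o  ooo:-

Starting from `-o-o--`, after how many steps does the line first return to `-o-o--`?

15

o----o
o-ooo-
----o-
oooo--
---o-o
-oo---
o-o-oo
o-----
--oooo
-o---o
---oo-
ooo-o-
--o---
oo--oo
-o-o--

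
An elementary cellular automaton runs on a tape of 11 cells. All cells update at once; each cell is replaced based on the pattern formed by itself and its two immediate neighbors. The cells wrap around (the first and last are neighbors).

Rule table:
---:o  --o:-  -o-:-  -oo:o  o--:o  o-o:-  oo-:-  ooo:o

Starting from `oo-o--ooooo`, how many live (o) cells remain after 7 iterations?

iteration 1: o---o-ooooo
iteration 2: -oo---ooooo
iteration 3: -o-oo-oooo-
iteration 4: ---o--ooo-o
iteration 5: oo--o-oo---
iteration 6: o-o---o-oo-
iteration 7: ---oo---o--
count of o: 3

3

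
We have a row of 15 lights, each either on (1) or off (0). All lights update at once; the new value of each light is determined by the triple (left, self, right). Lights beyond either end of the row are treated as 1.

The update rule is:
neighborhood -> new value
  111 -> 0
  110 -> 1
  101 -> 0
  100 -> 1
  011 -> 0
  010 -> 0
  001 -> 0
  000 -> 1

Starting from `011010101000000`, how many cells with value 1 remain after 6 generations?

generation 1: 001000000111110
generation 2: 100111110000010
generation 3: 110000011111000
generation 4: 011111000001110
generation 5: 000001111100010
generation 6: 111100000111000
count of 1: 7

7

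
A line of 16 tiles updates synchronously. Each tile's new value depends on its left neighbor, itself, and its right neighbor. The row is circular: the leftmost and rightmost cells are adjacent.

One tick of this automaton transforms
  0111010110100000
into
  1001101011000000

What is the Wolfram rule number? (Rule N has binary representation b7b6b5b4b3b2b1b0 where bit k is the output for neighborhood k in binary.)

position 2: 111 → 0  (bit 7 = 0)
position 3: 110 → 1  (bit 6 = 1)
position 4: 101 → 1  (bit 5 = 1)
position 11: 100 → 0  (bit 4 = 0)
position 1: 011 → 0  (bit 3 = 0)
position 5: 010 → 0  (bit 2 = 0)
position 0: 001 → 1  (bit 1 = 1)
position 12: 000 → 0  (bit 0 = 0)
bits b7..b0 = 01100010 = 98

98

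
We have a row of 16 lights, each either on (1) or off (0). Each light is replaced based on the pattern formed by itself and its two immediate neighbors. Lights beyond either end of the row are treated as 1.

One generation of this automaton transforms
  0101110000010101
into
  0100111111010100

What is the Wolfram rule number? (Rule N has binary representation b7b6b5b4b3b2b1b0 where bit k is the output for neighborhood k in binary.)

position 4: 111 → 1  (bit 7 = 1)
position 5: 110 → 1  (bit 6 = 1)
position 0: 101 → 0  (bit 5 = 0)
position 6: 100 → 1  (bit 4 = 1)
position 3: 011 → 0  (bit 3 = 0)
position 1: 010 → 1  (bit 2 = 1)
position 10: 001 → 0  (bit 1 = 0)
position 7: 000 → 1  (bit 0 = 1)
bits b7..b0 = 11010101 = 213

213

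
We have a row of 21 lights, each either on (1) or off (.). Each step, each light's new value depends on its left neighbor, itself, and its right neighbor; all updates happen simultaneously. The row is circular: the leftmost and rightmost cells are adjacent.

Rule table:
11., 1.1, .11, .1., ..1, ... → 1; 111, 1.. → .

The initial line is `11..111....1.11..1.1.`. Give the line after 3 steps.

step 1: 11.11.1.1111111.11111
step 2: .11111111.....111....
step 3: 11......1.11111.1.111

11......1.11111.1.111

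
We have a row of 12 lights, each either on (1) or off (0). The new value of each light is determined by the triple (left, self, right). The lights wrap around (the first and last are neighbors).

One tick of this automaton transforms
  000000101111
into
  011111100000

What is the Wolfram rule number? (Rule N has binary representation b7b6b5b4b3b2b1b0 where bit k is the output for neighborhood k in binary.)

7

position 9: 111 → 0  (bit 7 = 0)
position 11: 110 → 0  (bit 6 = 0)
position 7: 101 → 0  (bit 5 = 0)
position 0: 100 → 0  (bit 4 = 0)
position 8: 011 → 0  (bit 3 = 0)
position 6: 010 → 1  (bit 2 = 1)
position 5: 001 → 1  (bit 1 = 1)
position 1: 000 → 1  (bit 0 = 1)
bits b7..b0 = 00000111 = 7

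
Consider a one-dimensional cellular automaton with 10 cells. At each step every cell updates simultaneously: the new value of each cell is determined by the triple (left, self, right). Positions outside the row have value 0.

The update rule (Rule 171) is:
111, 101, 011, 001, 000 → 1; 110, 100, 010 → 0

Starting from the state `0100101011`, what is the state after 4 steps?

1010110010

1001010110
0010101100
1101011001
1010110010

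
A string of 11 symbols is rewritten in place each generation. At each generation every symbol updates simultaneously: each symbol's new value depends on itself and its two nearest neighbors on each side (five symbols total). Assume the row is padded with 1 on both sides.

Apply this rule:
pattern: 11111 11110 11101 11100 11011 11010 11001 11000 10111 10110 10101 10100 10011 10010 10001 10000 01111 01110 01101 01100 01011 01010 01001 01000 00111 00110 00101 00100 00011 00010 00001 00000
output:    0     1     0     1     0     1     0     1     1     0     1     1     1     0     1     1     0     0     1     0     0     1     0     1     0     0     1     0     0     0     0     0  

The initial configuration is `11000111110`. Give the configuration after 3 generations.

11110000100
00111100001
01001111000

01001111000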